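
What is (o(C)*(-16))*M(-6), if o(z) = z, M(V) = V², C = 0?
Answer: 0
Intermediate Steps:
(o(C)*(-16))*M(-6) = (0*(-16))*(-6)² = 0*36 = 0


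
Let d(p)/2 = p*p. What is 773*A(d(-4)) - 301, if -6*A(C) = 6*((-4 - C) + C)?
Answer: 2791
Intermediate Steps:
d(p) = 2*p**2 (d(p) = 2*(p*p) = 2*p**2)
A(C) = 4 (A(C) = -((-4 - C) + C) = -(-4) = -1/6*(-24) = 4)
773*A(d(-4)) - 301 = 773*4 - 301 = 3092 - 301 = 2791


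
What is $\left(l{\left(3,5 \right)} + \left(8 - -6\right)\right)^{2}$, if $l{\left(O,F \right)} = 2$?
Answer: $256$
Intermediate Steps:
$\left(l{\left(3,5 \right)} + \left(8 - -6\right)\right)^{2} = \left(2 + \left(8 - -6\right)\right)^{2} = \left(2 + \left(8 + 6\right)\right)^{2} = \left(2 + 14\right)^{2} = 16^{2} = 256$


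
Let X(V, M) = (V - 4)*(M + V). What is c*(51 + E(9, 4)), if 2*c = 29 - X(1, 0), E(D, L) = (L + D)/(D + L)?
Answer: 832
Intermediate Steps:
X(V, M) = (-4 + V)*(M + V)
E(D, L) = 1 (E(D, L) = (D + L)/(D + L) = 1)
c = 16 (c = (29 - (1**2 - 4*0 - 4*1 + 0*1))/2 = (29 - (1 + 0 - 4 + 0))/2 = (29 - 1*(-3))/2 = (29 + 3)/2 = (1/2)*32 = 16)
c*(51 + E(9, 4)) = 16*(51 + 1) = 16*52 = 832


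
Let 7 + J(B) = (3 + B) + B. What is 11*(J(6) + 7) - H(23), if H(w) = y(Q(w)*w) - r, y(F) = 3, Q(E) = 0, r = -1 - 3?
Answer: 158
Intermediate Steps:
r = -4
H(w) = 7 (H(w) = 3 - 1*(-4) = 3 + 4 = 7)
J(B) = -4 + 2*B (J(B) = -7 + ((3 + B) + B) = -7 + (3 + 2*B) = -4 + 2*B)
11*(J(6) + 7) - H(23) = 11*((-4 + 2*6) + 7) - 1*7 = 11*((-4 + 12) + 7) - 7 = 11*(8 + 7) - 7 = 11*15 - 7 = 165 - 7 = 158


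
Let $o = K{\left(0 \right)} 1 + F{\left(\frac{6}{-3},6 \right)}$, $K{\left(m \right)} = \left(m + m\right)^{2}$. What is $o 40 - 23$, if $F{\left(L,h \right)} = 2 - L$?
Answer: $137$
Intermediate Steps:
$K{\left(m \right)} = 4 m^{2}$ ($K{\left(m \right)} = \left(2 m\right)^{2} = 4 m^{2}$)
$o = 4$ ($o = 4 \cdot 0^{2} \cdot 1 + \left(2 - \frac{6}{-3}\right) = 4 \cdot 0 \cdot 1 + \left(2 - 6 \left(- \frac{1}{3}\right)\right) = 0 \cdot 1 + \left(2 - -2\right) = 0 + \left(2 + 2\right) = 0 + 4 = 4$)
$o 40 - 23 = 4 \cdot 40 - 23 = 160 - 23 = 137$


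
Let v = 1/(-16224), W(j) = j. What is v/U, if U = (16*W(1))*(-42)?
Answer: 1/10902528 ≈ 9.1722e-8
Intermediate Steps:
U = -672 (U = (16*1)*(-42) = 16*(-42) = -672)
v = -1/16224 ≈ -6.1637e-5
v/U = -1/16224/(-672) = -1/16224*(-1/672) = 1/10902528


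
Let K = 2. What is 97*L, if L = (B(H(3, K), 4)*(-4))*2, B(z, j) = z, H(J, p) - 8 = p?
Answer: -7760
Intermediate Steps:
H(J, p) = 8 + p
L = -80 (L = ((8 + 2)*(-4))*2 = (10*(-4))*2 = -40*2 = -80)
97*L = 97*(-80) = -7760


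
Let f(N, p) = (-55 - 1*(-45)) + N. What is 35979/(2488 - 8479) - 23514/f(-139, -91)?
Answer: 45170501/297553 ≈ 151.81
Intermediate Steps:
f(N, p) = -10 + N (f(N, p) = (-55 + 45) + N = -10 + N)
35979/(2488 - 8479) - 23514/f(-139, -91) = 35979/(2488 - 8479) - 23514/(-10 - 139) = 35979/(-5991) - 23514/(-149) = 35979*(-1/5991) - 23514*(-1/149) = -11993/1997 + 23514/149 = 45170501/297553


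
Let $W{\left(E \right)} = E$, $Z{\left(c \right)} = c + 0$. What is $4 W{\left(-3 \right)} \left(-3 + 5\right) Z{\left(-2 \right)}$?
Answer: $48$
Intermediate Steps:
$Z{\left(c \right)} = c$
$4 W{\left(-3 \right)} \left(-3 + 5\right) Z{\left(-2 \right)} = 4 \left(-3\right) \left(-3 + 5\right) \left(-2\right) = - 12 \cdot 2 \left(-2\right) = \left(-12\right) \left(-4\right) = 48$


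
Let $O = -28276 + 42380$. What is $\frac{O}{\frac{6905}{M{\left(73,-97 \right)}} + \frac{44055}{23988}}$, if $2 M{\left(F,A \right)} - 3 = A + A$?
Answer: $- \frac{21540136544}{107619925} \approx -200.15$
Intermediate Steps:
$M{\left(F,A \right)} = \frac{3}{2} + A$ ($M{\left(F,A \right)} = \frac{3}{2} + \frac{A + A}{2} = \frac{3}{2} + \frac{2 A}{2} = \frac{3}{2} + A$)
$O = 14104$
$\frac{O}{\frac{6905}{M{\left(73,-97 \right)}} + \frac{44055}{23988}} = \frac{14104}{\frac{6905}{\frac{3}{2} - 97} + \frac{44055}{23988}} = \frac{14104}{\frac{6905}{- \frac{191}{2}} + 44055 \cdot \frac{1}{23988}} = \frac{14104}{6905 \left(- \frac{2}{191}\right) + \frac{14685}{7996}} = \frac{14104}{- \frac{13810}{191} + \frac{14685}{7996}} = \frac{14104}{- \frac{107619925}{1527236}} = 14104 \left(- \frac{1527236}{107619925}\right) = - \frac{21540136544}{107619925}$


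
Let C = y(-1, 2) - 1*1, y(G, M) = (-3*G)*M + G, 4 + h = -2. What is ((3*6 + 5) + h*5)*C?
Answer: -28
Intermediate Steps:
h = -6 (h = -4 - 2 = -6)
y(G, M) = G - 3*G*M (y(G, M) = -3*G*M + G = G - 3*G*M)
C = 4 (C = -(1 - 3*2) - 1*1 = -(1 - 6) - 1 = -1*(-5) - 1 = 5 - 1 = 4)
((3*6 + 5) + h*5)*C = ((3*6 + 5) - 6*5)*4 = ((18 + 5) - 30)*4 = (23 - 30)*4 = -7*4 = -28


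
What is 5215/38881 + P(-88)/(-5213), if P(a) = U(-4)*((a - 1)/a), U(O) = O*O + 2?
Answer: 1165031299/8918212732 ≈ 0.13064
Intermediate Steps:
U(O) = 2 + O² (U(O) = O² + 2 = 2 + O²)
P(a) = 18*(-1 + a)/a (P(a) = (2 + (-4)²)*((a - 1)/a) = (2 + 16)*((-1 + a)/a) = 18*((-1 + a)/a) = 18*(-1 + a)/a)
5215/38881 + P(-88)/(-5213) = 5215/38881 + (18 - 18/(-88))/(-5213) = 5215*(1/38881) + (18 - 18*(-1/88))*(-1/5213) = 5215/38881 + (18 + 9/44)*(-1/5213) = 5215/38881 + (801/44)*(-1/5213) = 5215/38881 - 801/229372 = 1165031299/8918212732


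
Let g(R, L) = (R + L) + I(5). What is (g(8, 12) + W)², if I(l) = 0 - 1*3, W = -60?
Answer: 1849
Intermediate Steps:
I(l) = -3 (I(l) = 0 - 3 = -3)
g(R, L) = -3 + L + R (g(R, L) = (R + L) - 3 = (L + R) - 3 = -3 + L + R)
(g(8, 12) + W)² = ((-3 + 12 + 8) - 60)² = (17 - 60)² = (-43)² = 1849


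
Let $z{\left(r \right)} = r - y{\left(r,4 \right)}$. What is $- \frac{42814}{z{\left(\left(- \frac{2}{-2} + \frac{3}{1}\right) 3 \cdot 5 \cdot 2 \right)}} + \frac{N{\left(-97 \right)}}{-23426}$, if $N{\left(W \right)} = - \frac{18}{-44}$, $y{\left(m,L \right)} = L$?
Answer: $- \frac{5516284463}{14945788} \approx -369.09$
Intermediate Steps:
$N{\left(W \right)} = \frac{9}{22}$ ($N{\left(W \right)} = \left(-18\right) \left(- \frac{1}{44}\right) = \frac{9}{22}$)
$z{\left(r \right)} = -4 + r$ ($z{\left(r \right)} = r - 4 = -4 + r$)
$- \frac{42814}{z{\left(\left(- \frac{2}{-2} + \frac{3}{1}\right) 3 \cdot 5 \cdot 2 \right)}} + \frac{N{\left(-97 \right)}}{-23426} = - \frac{42814}{-4 + \left(- \frac{2}{-2} + \frac{3}{1}\right) 3 \cdot 5 \cdot 2} + \frac{9}{22 \left(-23426\right)} = - \frac{42814}{-4 + \left(\left(-2\right) \left(- \frac{1}{2}\right) + 3 \cdot 1\right) 15 \cdot 2} + \frac{9}{22} \left(- \frac{1}{23426}\right) = - \frac{42814}{-4 + \left(1 + 3\right) 30} - \frac{9}{515372} = - \frac{42814}{-4 + 4 \cdot 30} - \frac{9}{515372} = - \frac{42814}{-4 + 120} - \frac{9}{515372} = - \frac{42814}{116} - \frac{9}{515372} = \left(-42814\right) \frac{1}{116} - \frac{9}{515372} = - \frac{21407}{58} - \frac{9}{515372} = - \frac{5516284463}{14945788}$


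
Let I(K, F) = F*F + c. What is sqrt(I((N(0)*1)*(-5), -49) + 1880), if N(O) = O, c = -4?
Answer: sqrt(4277) ≈ 65.399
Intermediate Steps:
I(K, F) = -4 + F**2 (I(K, F) = F*F - 4 = F**2 - 4 = -4 + F**2)
sqrt(I((N(0)*1)*(-5), -49) + 1880) = sqrt((-4 + (-49)**2) + 1880) = sqrt((-4 + 2401) + 1880) = sqrt(2397 + 1880) = sqrt(4277)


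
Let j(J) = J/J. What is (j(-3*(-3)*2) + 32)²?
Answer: 1089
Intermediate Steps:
j(J) = 1
(j(-3*(-3)*2) + 32)² = (1 + 32)² = 33² = 1089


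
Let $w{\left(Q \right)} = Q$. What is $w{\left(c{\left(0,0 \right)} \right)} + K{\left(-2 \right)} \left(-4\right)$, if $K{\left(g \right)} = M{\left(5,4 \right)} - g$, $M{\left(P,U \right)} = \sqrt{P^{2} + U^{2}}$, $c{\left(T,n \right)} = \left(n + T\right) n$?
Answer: $-8 - 4 \sqrt{41} \approx -33.612$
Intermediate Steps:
$c{\left(T,n \right)} = n \left(T + n\right)$ ($c{\left(T,n \right)} = \left(T + n\right) n = n \left(T + n\right)$)
$K{\left(g \right)} = \sqrt{41} - g$ ($K{\left(g \right)} = \sqrt{5^{2} + 4^{2}} - g = \sqrt{25 + 16} - g = \sqrt{41} - g$)
$w{\left(c{\left(0,0 \right)} \right)} + K{\left(-2 \right)} \left(-4\right) = 0 \left(0 + 0\right) + \left(\sqrt{41} - -2\right) \left(-4\right) = 0 \cdot 0 + \left(\sqrt{41} + 2\right) \left(-4\right) = 0 + \left(2 + \sqrt{41}\right) \left(-4\right) = 0 - \left(8 + 4 \sqrt{41}\right) = -8 - 4 \sqrt{41}$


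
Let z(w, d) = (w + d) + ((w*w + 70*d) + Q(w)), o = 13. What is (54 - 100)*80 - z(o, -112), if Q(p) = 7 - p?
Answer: 4096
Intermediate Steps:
z(w, d) = 7 + w² + 71*d (z(w, d) = (w + d) + ((w*w + 70*d) + (7 - w)) = (d + w) + ((w² + 70*d) + (7 - w)) = (d + w) + (7 + w² - w + 70*d) = 7 + w² + 71*d)
(54 - 100)*80 - z(o, -112) = (54 - 100)*80 - (7 + 13² + 71*(-112)) = -46*80 - (7 + 169 - 7952) = -3680 - 1*(-7776) = -3680 + 7776 = 4096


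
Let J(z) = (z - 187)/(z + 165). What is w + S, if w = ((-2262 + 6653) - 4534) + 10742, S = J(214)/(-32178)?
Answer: 43086567237/4065154 ≈ 10599.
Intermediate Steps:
J(z) = (-187 + z)/(165 + z)
S = -9/4065154 (S = ((-187 + 214)/(165 + 214))/(-32178) = (27/379)*(-1/32178) = -9/4065154 ≈ -2.2139e-6)
w = 10599 (w = (4391 - 4534) + 10742 = -143 + 10742 = 10599)
w + S = 10599 - 9/4065154 = 43086567237/4065154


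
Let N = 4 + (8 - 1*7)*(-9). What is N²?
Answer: 25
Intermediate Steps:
N = -5 (N = 4 + (8 - 7)*(-9) = 4 + 1*(-9) = 4 - 9 = -5)
N² = (-5)² = 25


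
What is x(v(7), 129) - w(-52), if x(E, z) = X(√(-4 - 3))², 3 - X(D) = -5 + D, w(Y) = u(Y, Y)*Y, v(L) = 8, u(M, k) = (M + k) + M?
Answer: -8112 + (8 - I*√7)² ≈ -8055.0 - 42.332*I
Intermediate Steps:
u(M, k) = k + 2*M
w(Y) = 3*Y² (w(Y) = (Y + 2*Y)*Y = (3*Y)*Y = 3*Y²)
X(D) = 8 - D (X(D) = 3 - (-5 + D) = 3 + (5 - D) = 8 - D)
x(E, z) = (8 - I*√7)² (x(E, z) = (8 - √(-4 - 3))² = (8 - √(-7))² = (8 - I*√7)²)
x(v(7), 129) - w(-52) = (8 - I*√7)² - 3*(-52)² = (8 - I*√7)² - 3*2704 = (8 - I*√7)² - 1*8112 = (8 - I*√7)² - 8112 = -8112 + (8 - I*√7)²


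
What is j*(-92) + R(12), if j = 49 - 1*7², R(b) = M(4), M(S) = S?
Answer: 4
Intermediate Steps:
R(b) = 4
j = 0 (j = 49 - 1*49 = 49 - 49 = 0)
j*(-92) + R(12) = 0*(-92) + 4 = 0 + 4 = 4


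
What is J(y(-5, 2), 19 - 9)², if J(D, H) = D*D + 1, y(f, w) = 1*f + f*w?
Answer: 51076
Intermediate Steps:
y(f, w) = f + f*w
J(D, H) = 1 + D² (J(D, H) = D² + 1 = 1 + D²)
J(y(-5, 2), 19 - 9)² = (1 + (-5*(1 + 2))²)² = (1 + (-5*3)²)² = (1 + (-15)²)² = (1 + 225)² = 226² = 51076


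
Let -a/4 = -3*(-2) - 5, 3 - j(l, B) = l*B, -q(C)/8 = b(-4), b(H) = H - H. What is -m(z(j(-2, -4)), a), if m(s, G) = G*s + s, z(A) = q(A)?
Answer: 0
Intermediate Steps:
b(H) = 0
q(C) = 0 (q(C) = -8*0 = 0)
j(l, B) = 3 - B*l (j(l, B) = 3 - l*B = 3 - B*l)
z(A) = 0
a = -4 (a = -4*(-3*(-2) - 5) = -4*(6 - 5) = -4*1 = -4)
m(s, G) = s + G*s
-m(z(j(-2, -4)), a) = -0*(1 - 4) = -0*(-3) = -1*0 = 0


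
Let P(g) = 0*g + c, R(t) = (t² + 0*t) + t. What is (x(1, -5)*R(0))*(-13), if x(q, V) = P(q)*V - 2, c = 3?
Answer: 0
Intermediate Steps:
R(t) = t + t² (R(t) = (t² + 0) + t = t² + t = t + t²)
P(g) = 3 (P(g) = 0*g + 3 = 0 + 3 = 3)
x(q, V) = -2 + 3*V (x(q, V) = 3*V - 2 = -2 + 3*V)
(x(1, -5)*R(0))*(-13) = ((-2 + 3*(-5))*(0*(1 + 0)))*(-13) = ((-2 - 15)*(0*1))*(-13) = -17*0*(-13) = 0*(-13) = 0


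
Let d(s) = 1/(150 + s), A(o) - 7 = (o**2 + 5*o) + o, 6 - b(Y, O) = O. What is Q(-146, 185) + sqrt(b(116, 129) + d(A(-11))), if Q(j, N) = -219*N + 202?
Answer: -40313 + 5*I*sqrt(55279)/106 ≈ -40313.0 + 11.09*I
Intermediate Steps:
b(Y, O) = 6 - O
A(o) = 7 + o**2 + 6*o (A(o) = 7 + ((o**2 + 5*o) + o) = 7 + (o**2 + 6*o) = 7 + o**2 + 6*o)
Q(j, N) = 202 - 219*N
Q(-146, 185) + sqrt(b(116, 129) + d(A(-11))) = (202 - 219*185) + sqrt((6 - 1*129) + 1/(150 + (7 + (-11)**2 + 6*(-11)))) = (202 - 40515) + sqrt((6 - 129) + 1/(150 + (7 + 121 - 66))) = -40313 + sqrt(-123 + 1/(150 + 62)) = -40313 + sqrt(-123 + 1/212) = -40313 + sqrt(-26075/212) = -40313 + 5*I*sqrt(55279)/106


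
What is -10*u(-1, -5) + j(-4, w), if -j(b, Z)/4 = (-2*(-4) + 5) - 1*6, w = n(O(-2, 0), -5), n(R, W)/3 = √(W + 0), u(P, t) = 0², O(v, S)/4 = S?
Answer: -28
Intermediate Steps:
O(v, S) = 4*S
u(P, t) = 0
n(R, W) = 3*√W (n(R, W) = 3*√(W + 0) = 3*√W)
w = 3*I*√5 (w = 3*√(-5) = 3*(I*√5) = 3*I*√5 ≈ 6.7082*I)
j(b, Z) = -28 (j(b, Z) = -4*((-2*(-4) + 5) - 1*6) = -4*((8 + 5) - 6) = -4*(13 - 6) = -4*7 = -28)
-10*u(-1, -5) + j(-4, w) = -10*0 - 28 = 0 - 28 = -28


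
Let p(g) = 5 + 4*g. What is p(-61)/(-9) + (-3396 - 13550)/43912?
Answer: 5171227/197604 ≈ 26.170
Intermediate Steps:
p(-61)/(-9) + (-3396 - 13550)/43912 = (5 + 4*(-61))/(-9) + (-3396 - 13550)/43912 = (5 - 244)*(-1/9) - 16946*1/43912 = -239*(-1/9) - 8473/21956 = 239/9 - 8473/21956 = 5171227/197604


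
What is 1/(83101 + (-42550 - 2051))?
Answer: 1/38500 ≈ 2.5974e-5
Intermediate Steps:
1/(83101 + (-42550 - 2051)) = 1/(83101 - 44601) = 1/38500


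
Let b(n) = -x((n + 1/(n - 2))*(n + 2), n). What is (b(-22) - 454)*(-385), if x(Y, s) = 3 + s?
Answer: 167475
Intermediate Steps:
b(n) = -3 - n (b(n) = -(3 + n) = -3 - n)
(b(-22) - 454)*(-385) = ((-3 - 1*(-22)) - 454)*(-385) = ((-3 + 22) - 454)*(-385) = (19 - 454)*(-385) = -435*(-385) = 167475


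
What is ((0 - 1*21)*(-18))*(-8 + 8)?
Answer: 0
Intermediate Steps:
((0 - 1*21)*(-18))*(-8 + 8) = ((0 - 21)*(-18))*0 = -21*(-18)*0 = 378*0 = 0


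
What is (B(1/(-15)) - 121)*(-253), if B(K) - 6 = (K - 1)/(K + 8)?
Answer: 3466353/119 ≈ 29129.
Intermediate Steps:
B(K) = 6 + (-1 + K)/(8 + K) (B(K) = 6 + (K - 1)/(K + 8) = 6 + (-1 + K)/(8 + K))
(B(1/(-15)) - 121)*(-253) = ((47 + 7*(1/(-15)))/(8 + 1/(-15)) - 121)*(-253) = ((47 + 7*(1*(-1/15)))/(8 + 1*(-1/15)) - 121)*(-253) = ((47 + 7*(-1/15))/(8 - 1/15) - 121)*(-253) = ((47 - 7/15)/(119/15) - 121)*(-253) = ((15/119)*(698/15) - 121)*(-253) = (698/119 - 121)*(-253) = -13701/119*(-253) = 3466353/119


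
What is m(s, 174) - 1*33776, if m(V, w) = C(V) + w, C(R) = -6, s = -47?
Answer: -33608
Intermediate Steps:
m(V, w) = -6 + w
m(s, 174) - 1*33776 = (-6 + 174) - 1*33776 = 168 - 33776 = -33608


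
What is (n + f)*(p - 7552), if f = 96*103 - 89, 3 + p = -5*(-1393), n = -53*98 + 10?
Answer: -2722850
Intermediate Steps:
n = -5184 (n = -5194 + 10 = -5184)
p = 6962 (p = -3 - 5*(-1393) = -3 + 6965 = 6962)
f = 9799 (f = 9888 - 89 = 9799)
(n + f)*(p - 7552) = (-5184 + 9799)*(6962 - 7552) = 4615*(-590) = -2722850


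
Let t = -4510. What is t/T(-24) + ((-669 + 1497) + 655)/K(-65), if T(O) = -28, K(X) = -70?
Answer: 4896/35 ≈ 139.89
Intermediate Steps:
t/T(-24) + ((-669 + 1497) + 655)/K(-65) = -4510/(-28) + ((-669 + 1497) + 655)/(-70) = -4510*(-1/28) + (828 + 655)*(-1/70) = 2255/14 + 1483*(-1/70) = 2255/14 - 1483/70 = 4896/35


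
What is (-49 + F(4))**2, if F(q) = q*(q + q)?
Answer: 289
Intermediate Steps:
F(q) = 2*q**2 (F(q) = q*(2*q) = 2*q**2)
(-49 + F(4))**2 = (-49 + 2*4**2)**2 = (-49 + 2*16)**2 = (-49 + 32)**2 = (-17)**2 = 289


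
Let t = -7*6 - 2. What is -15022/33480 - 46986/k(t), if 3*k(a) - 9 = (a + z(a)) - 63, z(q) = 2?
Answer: 98288161/66960 ≈ 1467.9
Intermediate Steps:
t = -44 (t = -42 - 2 = -44)
k(a) = -52/3 + a/3 (k(a) = 3 + ((a + 2) - 63)/3 = 3 + ((2 + a) - 63)/3 = 3 + (-61 + a)/3 = 3 + (-61/3 + a/3) = -52/3 + a/3)
-15022/33480 - 46986/k(t) = -15022/33480 - 46986/(-52/3 + (⅓)*(-44)) = -15022*1/33480 - 46986/(-52/3 - 44/3) = -7511/16740 - 46986/(-32) = -7511/16740 - 46986*(-1/32) = -7511/16740 + 23493/16 = 98288161/66960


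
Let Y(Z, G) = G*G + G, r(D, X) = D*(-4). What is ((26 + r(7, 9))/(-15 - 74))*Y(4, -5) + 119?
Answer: 10631/89 ≈ 119.45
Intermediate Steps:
r(D, X) = -4*D
Y(Z, G) = G + G**2 (Y(Z, G) = G**2 + G = G + G**2)
((26 + r(7, 9))/(-15 - 74))*Y(4, -5) + 119 = ((26 - 4*7)/(-15 - 74))*(-5*(1 - 5)) + 119 = ((26 - 28)/(-89))*(-5*(-4)) + 119 = -2*(-1/89)*20 + 119 = (2/89)*20 + 119 = 40/89 + 119 = 10631/89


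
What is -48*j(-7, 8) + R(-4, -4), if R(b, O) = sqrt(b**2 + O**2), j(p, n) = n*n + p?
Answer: -2736 + 4*sqrt(2) ≈ -2730.3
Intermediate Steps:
j(p, n) = p + n**2 (j(p, n) = n**2 + p = p + n**2)
R(b, O) = sqrt(O**2 + b**2)
-48*j(-7, 8) + R(-4, -4) = -48*(-7 + 8**2) + sqrt((-4)**2 + (-4)**2) = -48*(-7 + 64) + sqrt(16 + 16) = -48*57 + sqrt(32) = -2736 + 4*sqrt(2)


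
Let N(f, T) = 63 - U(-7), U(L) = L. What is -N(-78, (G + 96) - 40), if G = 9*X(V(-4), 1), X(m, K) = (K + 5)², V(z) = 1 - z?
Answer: -70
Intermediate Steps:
X(m, K) = (5 + K)²
G = 324 (G = 9*(5 + 1)² = 9*6² = 9*36 = 324)
N(f, T) = 70 (N(f, T) = 63 - 1*(-7) = 63 + 7 = 70)
-N(-78, (G + 96) - 40) = -1*70 = -70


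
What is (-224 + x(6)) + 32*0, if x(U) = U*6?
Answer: -188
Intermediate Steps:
x(U) = 6*U
(-224 + x(6)) + 32*0 = (-224 + 6*6) + 32*0 = (-224 + 36) + 0 = -188 + 0 = -188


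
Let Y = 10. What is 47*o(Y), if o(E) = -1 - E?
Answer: -517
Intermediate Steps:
47*o(Y) = 47*(-1 - 1*10) = 47*(-1 - 10) = 47*(-11) = -517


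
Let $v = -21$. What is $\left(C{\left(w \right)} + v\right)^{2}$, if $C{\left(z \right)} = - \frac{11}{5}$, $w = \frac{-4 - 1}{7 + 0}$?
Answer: $\frac{13456}{25} \approx 538.24$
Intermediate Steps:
$w = - \frac{5}{7} \approx -0.71429$
$C{\left(z \right)} = - \frac{11}{5}$ ($C{\left(z \right)} = \left(-11\right) \frac{1}{5} = - \frac{11}{5}$)
$\left(C{\left(w \right)} + v\right)^{2} = \left(- \frac{11}{5} - 21\right)^{2} = \left(- \frac{116}{5}\right)^{2} = \frac{13456}{25}$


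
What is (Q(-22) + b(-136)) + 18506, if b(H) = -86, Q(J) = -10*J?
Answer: 18640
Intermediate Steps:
(Q(-22) + b(-136)) + 18506 = (-10*(-22) - 86) + 18506 = (220 - 86) + 18506 = 134 + 18506 = 18640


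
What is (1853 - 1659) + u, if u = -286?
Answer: -92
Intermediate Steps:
(1853 - 1659) + u = (1853 - 1659) - 286 = 194 - 286 = -92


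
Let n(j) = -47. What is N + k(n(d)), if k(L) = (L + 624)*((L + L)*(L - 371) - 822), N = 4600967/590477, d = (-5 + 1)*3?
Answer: 13106934760597/590477 ≈ 2.2197e+7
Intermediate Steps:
d = -12 (d = -4*3 = -12)
N = 4600967/590477 (N = 4600967*(1/590477) = 4600967/590477 ≈ 7.7919)
k(L) = (-822 + 2*L*(-371 + L))*(624 + L) (k(L) = (624 + L)*((2*L)*(-371 + L) - 822) = (624 + L)*(2*L*(-371 + L) - 822) = (624 + L)*(-822 + 2*L*(-371 + L)) = (-822 + 2*L*(-371 + L))*(624 + L))
N + k(n(d)) = 4600967/590477 + (-512928 - 463830*(-47) + 2*(-47)³ + 506*(-47)²) = 4600967/590477 + (-512928 + 21800010 + 2*(-103823) + 506*2209) = 4600967/590477 + (-512928 + 21800010 - 207646 + 1117754) = 4600967/590477 + 22197190 = 13106934760597/590477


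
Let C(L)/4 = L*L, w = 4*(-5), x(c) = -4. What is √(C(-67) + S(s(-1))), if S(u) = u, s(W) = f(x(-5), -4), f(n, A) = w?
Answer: 4*√1121 ≈ 133.93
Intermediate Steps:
w = -20
f(n, A) = -20
s(W) = -20
C(L) = 4*L² (C(L) = 4*(L*L) = 4*L²)
√(C(-67) + S(s(-1))) = √(4*(-67)² - 20) = √(4*4489 - 20) = √(17956 - 20) = √17936 = 4*√1121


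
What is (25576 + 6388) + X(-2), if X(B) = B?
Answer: 31962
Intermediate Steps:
(25576 + 6388) + X(-2) = (25576 + 6388) - 2 = 31964 - 2 = 31962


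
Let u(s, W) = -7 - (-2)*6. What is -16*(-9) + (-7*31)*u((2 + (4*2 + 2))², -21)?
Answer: -941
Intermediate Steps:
u(s, W) = 5 (u(s, W) = -7 - 1*(-12) = -7 + 12 = 5)
-16*(-9) + (-7*31)*u((2 + (4*2 + 2))², -21) = -16*(-9) - 7*31*5 = 144 - 217*5 = 144 - 1085 = -941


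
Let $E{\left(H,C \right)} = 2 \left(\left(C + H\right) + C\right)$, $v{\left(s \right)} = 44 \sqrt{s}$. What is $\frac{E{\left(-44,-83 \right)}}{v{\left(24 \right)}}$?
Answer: $- \frac{35 \sqrt{6}}{44} \approx -1.9485$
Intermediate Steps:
$E{\left(H,C \right)} = 2 H + 4 C$ ($E{\left(H,C \right)} = 2 \left(H + 2 C\right) = 2 H + 4 C$)
$\frac{E{\left(-44,-83 \right)}}{v{\left(24 \right)}} = \frac{2 \left(-44\right) + 4 \left(-83\right)}{44 \sqrt{24}} = \frac{-88 - 332}{44 \cdot 2 \sqrt{6}} = - \frac{420}{88 \sqrt{6}} = - 420 \frac{\sqrt{6}}{528} = - \frac{35 \sqrt{6}}{44}$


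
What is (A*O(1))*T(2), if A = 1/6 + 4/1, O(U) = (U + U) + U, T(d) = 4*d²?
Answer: 200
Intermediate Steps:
O(U) = 3*U (O(U) = 2*U + U = 3*U)
A = 25/6 (A = 1*(⅙) + 4*1 = ⅙ + 4 = 25/6 ≈ 4.1667)
(A*O(1))*T(2) = (25*(3*1)/6)*(4*2²) = ((25/6)*3)*(4*4) = (25/2)*16 = 200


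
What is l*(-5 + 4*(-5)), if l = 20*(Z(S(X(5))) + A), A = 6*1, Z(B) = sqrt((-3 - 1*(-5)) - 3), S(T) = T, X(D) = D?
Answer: -3000 - 500*I ≈ -3000.0 - 500.0*I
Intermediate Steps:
Z(B) = I (Z(B) = sqrt((-3 + 5) - 3) = sqrt(2 - 3) = sqrt(-1) = I)
A = 6
l = 120 + 20*I (l = 20*(I + 6) = 20*(6 + I) = 120 + 20*I ≈ 120.0 + 20.0*I)
l*(-5 + 4*(-5)) = (120 + 20*I)*(-5 + 4*(-5)) = (120 + 20*I)*(-5 - 20) = (120 + 20*I)*(-25) = -3000 - 500*I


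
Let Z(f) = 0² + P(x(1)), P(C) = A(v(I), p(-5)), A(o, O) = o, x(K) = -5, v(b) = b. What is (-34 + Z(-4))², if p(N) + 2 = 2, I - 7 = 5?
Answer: 484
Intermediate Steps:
I = 12 (I = 7 + 5 = 12)
p(N) = 0 (p(N) = -2 + 2 = 0)
P(C) = 12
Z(f) = 12 (Z(f) = 0² + 12 = 0 + 12 = 12)
(-34 + Z(-4))² = (-34 + 12)² = (-22)² = 484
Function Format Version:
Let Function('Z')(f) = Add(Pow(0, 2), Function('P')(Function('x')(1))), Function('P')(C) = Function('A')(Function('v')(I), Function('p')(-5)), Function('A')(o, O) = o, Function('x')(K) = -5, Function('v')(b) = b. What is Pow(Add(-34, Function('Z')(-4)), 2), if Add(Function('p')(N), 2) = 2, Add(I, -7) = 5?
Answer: 484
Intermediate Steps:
I = 12 (I = Add(7, 5) = 12)
Function('p')(N) = 0 (Function('p')(N) = Add(-2, 2) = 0)
Function('P')(C) = 12
Function('Z')(f) = 12 (Function('Z')(f) = Add(Pow(0, 2), 12) = Add(0, 12) = 12)
Pow(Add(-34, Function('Z')(-4)), 2) = Pow(Add(-34, 12), 2) = Pow(-22, 2) = 484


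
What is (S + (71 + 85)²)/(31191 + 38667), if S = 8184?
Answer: 5420/11643 ≈ 0.46552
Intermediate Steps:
(S + (71 + 85)²)/(31191 + 38667) = (8184 + (71 + 85)²)/(31191 + 38667) = (8184 + 156²)/69858 = (8184 + 24336)*(1/69858) = 32520*(1/69858) = 5420/11643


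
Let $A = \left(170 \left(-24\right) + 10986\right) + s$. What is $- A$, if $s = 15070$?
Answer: $-21976$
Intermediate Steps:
$A = 21976$ ($A = \left(170 \left(-24\right) + 10986\right) + 15070 = \left(-4080 + 10986\right) + 15070 = 6906 + 15070 = 21976$)
$- A = \left(-1\right) 21976 = -21976$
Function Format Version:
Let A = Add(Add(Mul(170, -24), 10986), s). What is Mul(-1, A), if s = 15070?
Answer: -21976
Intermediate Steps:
A = 21976 (A = Add(Add(Mul(170, -24), 10986), 15070) = Add(Add(-4080, 10986), 15070) = Add(6906, 15070) = 21976)
Mul(-1, A) = Mul(-1, 21976) = -21976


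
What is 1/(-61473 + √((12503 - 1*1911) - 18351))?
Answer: -61473/3778937488 - I*√7759/3778937488 ≈ -1.6267e-5 - 2.331e-8*I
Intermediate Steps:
1/(-61473 + √((12503 - 1*1911) - 18351)) = 1/(-61473 + √((12503 - 1911) - 18351)) = 1/(-61473 + √(10592 - 18351)) = 1/(-61473 + √(-7759)) = 1/(-61473 + I*√7759)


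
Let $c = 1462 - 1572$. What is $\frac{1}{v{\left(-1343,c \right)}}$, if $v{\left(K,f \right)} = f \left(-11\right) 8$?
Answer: $\frac{1}{9680} \approx 0.00010331$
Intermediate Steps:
$c = -110$ ($c = 1462 - 1572 = -110$)
$v{\left(K,f \right)} = - 88 f$ ($v{\left(K,f \right)} = - 11 f 8 = - 88 f$)
$\frac{1}{v{\left(-1343,c \right)}} = \frac{1}{\left(-88\right) \left(-110\right)} = \frac{1}{9680}$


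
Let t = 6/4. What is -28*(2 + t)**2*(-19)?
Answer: 6517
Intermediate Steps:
t = 3/2 (t = 6*(1/4) = 3/2 ≈ 1.5000)
-28*(2 + t)**2*(-19) = -28*(2 + 3/2)**2*(-19) = -28*(7/2)**2*(-19) = -28*49/4*(-19) = -343*(-19) = 6517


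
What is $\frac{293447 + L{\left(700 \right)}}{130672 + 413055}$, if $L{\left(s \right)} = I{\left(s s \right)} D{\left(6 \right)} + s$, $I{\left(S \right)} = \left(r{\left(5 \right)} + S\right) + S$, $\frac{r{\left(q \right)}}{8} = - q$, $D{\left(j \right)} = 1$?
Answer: $\frac{1274107}{543727} \approx 2.3433$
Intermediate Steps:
$r{\left(q \right)} = - 8 q$ ($r{\left(q \right)} = 8 \left(- q\right) = - 8 q$)
$I{\left(S \right)} = -40 + 2 S$ ($I{\left(S \right)} = \left(\left(-8\right) 5 + S\right) + S = \left(-40 + S\right) + S = -40 + 2 S$)
$L{\left(s \right)} = -40 + s + 2 s^{2}$ ($L{\left(s \right)} = \left(-40 + 2 s s\right) 1 + s = \left(-40 + 2 s^{2}\right) 1 + s = \left(-40 + 2 s^{2}\right) + s = -40 + s + 2 s^{2}$)
$\frac{293447 + L{\left(700 \right)}}{130672 + 413055} = \frac{293447 + \left(-40 + 700 + 2 \cdot 700^{2}\right)}{130672 + 413055} = \frac{293447 + \left(-40 + 700 + 2 \cdot 490000\right)}{543727} = \left(293447 + \left(-40 + 700 + 980000\right)\right) \frac{1}{543727} = \left(293447 + 980660\right) \frac{1}{543727} = 1274107 \cdot \frac{1}{543727} = \frac{1274107}{543727}$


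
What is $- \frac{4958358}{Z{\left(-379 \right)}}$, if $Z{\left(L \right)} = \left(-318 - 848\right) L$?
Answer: $- \frac{2479179}{220957} \approx -11.22$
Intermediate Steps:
$Z{\left(L \right)} = - 1166 L$ ($Z{\left(L \right)} = \left(-318 - 848\right) L = - 1166 L$)
$- \frac{4958358}{Z{\left(-379 \right)}} = - \frac{4958358}{\left(-1166\right) \left(-379\right)} = - \frac{4958358}{441914} = \left(-4958358\right) \frac{1}{441914} = - \frac{2479179}{220957}$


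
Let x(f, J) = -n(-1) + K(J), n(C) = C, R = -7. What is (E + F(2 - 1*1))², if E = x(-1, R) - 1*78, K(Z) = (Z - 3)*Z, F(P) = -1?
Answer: 64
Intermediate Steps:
K(Z) = Z*(-3 + Z) (K(Z) = (-3 + Z)*Z = Z*(-3 + Z))
x(f, J) = 1 + J*(-3 + J) (x(f, J) = -1*(-1) + J*(-3 + J) = 1 + J*(-3 + J))
E = -7 (E = (1 - 7*(-3 - 7)) - 1*78 = (1 - 7*(-10)) - 78 = (1 + 70) - 78 = 71 - 78 = -7)
(E + F(2 - 1*1))² = (-7 - 1)² = (-8)² = 64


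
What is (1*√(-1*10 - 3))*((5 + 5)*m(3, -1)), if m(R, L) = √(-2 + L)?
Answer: -10*√39 ≈ -62.450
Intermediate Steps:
(1*√(-1*10 - 3))*((5 + 5)*m(3, -1)) = (1*√(-1*10 - 3))*((5 + 5)*√(-2 - 1)) = (1*√(-10 - 3))*(10*√(-3)) = (1*√(-13))*(10*(I*√3)) = (1*(I*√13))*(10*I*√3) = (I*√13)*(10*I*√3) = -10*√39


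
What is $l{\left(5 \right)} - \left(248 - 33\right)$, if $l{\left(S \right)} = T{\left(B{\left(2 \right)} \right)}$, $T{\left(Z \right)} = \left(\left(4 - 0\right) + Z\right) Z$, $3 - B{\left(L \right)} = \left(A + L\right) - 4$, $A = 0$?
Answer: $-170$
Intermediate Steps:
$B{\left(L \right)} = 7 - L$ ($B{\left(L \right)} = 3 - \left(\left(0 + L\right) - 4\right) = 3 - \left(L - 4\right) = 3 - \left(-4 + L\right) = 7 - L$)
$T{\left(Z \right)} = Z \left(4 + Z\right)$ ($T{\left(Z \right)} = \left(\left(4 + 0\right) + Z\right) Z = \left(4 + Z\right) Z = Z \left(4 + Z\right)$)
$l{\left(S \right)} = 45$ ($l{\left(S \right)} = \left(7 - 2\right) \left(4 + \left(7 - 2\right)\right) = 5 \left(4 + 5\right) = 5 \cdot 9 = 45$)
$l{\left(5 \right)} - \left(248 - 33\right) = 45 - \left(248 - 33\right) = 45 - 215 = -170$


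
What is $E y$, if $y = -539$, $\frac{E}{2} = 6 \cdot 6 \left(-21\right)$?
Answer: $814968$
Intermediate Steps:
$E = -1512$ ($E = 2 \cdot 6 \cdot 6 \left(-21\right) = 2 \cdot 36 \left(-21\right) = 2 \left(-756\right) = -1512$)
$E y = \left(-1512\right) \left(-539\right) = 814968$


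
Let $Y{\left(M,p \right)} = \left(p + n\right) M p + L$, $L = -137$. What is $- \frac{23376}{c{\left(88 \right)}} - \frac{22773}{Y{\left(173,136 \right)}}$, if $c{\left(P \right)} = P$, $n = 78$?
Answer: $- \frac{4904032271}{18461135} \approx -265.64$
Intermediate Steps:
$Y{\left(M,p \right)} = -137 + M p \left(78 + p\right)$ ($Y{\left(M,p \right)} = \left(p + 78\right) M p - 137 = \left(78 + p\right) M p - 137 = M \left(78 + p\right) p - 137 = M p \left(78 + p\right) - 137 = -137 + M p \left(78 + p\right)$)
$- \frac{23376}{c{\left(88 \right)}} - \frac{22773}{Y{\left(173,136 \right)}} = - \frac{23376}{88} - \frac{22773}{-137 + 173 \cdot 136^{2} + 78 \cdot 173 \cdot 136} = \left(-23376\right) \frac{1}{88} - \frac{22773}{-137 + 173 \cdot 18496 + 1835184} = - \frac{2922}{11} - \frac{22773}{-137 + 3199808 + 1835184} = - \frac{2922}{11} - \frac{22773}{5034855} = - \frac{2922}{11} - \frac{7591}{1678285} = - \frac{4904032271}{18461135}$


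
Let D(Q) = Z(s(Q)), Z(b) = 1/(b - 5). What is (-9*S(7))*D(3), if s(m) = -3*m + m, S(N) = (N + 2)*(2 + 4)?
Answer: 486/11 ≈ 44.182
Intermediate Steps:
S(N) = 12 + 6*N (S(N) = (2 + N)*6 = 12 + 6*N)
s(m) = -2*m
Z(b) = 1/(-5 + b)
D(Q) = 1/(-5 - 2*Q)
(-9*S(7))*D(3) = (-9*(12 + 6*7))*(-1/(5 + 2*3)) = (-9*(12 + 42))*(-1/(5 + 6)) = (-9*54)*(-1/11) = -(-486)/11 = -486*(-1/11) = 486/11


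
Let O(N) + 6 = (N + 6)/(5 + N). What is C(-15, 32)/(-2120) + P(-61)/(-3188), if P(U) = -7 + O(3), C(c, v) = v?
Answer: -76841/6758560 ≈ -0.011369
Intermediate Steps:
O(N) = -6 + (6 + N)/(5 + N) (O(N) = -6 + (N + 6)/(5 + N) = -6 + (6 + N)/(5 + N))
P(U) = -95/8 (P(U) = -7 + (-24 - 5*3)/(5 + 3) = -7 + (-24 - 15)/8 = -7 + (⅛)*(-39) = -7 - 39/8 = -95/8)
C(-15, 32)/(-2120) + P(-61)/(-3188) = 32/(-2120) - 95/8/(-3188) = 32*(-1/2120) - 95/8*(-1/3188) = -4/265 + 95/25504 = -76841/6758560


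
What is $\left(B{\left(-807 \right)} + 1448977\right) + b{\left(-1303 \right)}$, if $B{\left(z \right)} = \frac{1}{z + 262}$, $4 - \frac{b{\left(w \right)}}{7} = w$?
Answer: $\frac{794678669}{545} \approx 1.4581 \cdot 10^{6}$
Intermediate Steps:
$b{\left(w \right)} = 28 - 7 w$
$B{\left(z \right)} = \frac{1}{262 + z}$
$\left(B{\left(-807 \right)} + 1448977\right) + b{\left(-1303 \right)} = \left(\frac{1}{262 - 807} + 1448977\right) + \left(28 - -9121\right) = \left(\frac{1}{-545} + 1448977\right) + \left(28 + 9121\right) = \left(- \frac{1}{545} + 1448977\right) + 9149 = \frac{789692464}{545} + 9149 = \frac{794678669}{545}$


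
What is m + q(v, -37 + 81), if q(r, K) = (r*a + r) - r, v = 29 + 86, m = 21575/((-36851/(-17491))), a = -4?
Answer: 360416865/36851 ≈ 9780.4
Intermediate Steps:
m = 377368325/36851 (m = 21575/((-36851*(-1/17491))) = 21575/(36851/17491) = 21575*(17491/36851) = 377368325/36851 ≈ 10240.)
v = 115
q(r, K) = -4*r (q(r, K) = (r*(-4) + r) - r = (-4*r + r) - r = -3*r - r = -4*r)
m + q(v, -37 + 81) = 377368325/36851 - 4*115 = 377368325/36851 - 460 = 360416865/36851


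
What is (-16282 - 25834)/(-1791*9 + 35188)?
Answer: -42116/19069 ≈ -2.2086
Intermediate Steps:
(-16282 - 25834)/(-1791*9 + 35188) = -42116/(-16119 + 35188) = -42116/19069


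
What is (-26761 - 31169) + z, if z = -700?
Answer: -58630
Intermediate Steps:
(-26761 - 31169) + z = (-26761 - 31169) - 700 = -57930 - 700 = -58630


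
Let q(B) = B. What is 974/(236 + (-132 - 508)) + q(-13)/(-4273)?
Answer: -2078325/863146 ≈ -2.4078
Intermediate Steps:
974/(236 + (-132 - 508)) + q(-13)/(-4273) = 974/(236 + (-132 - 508)) - 13/(-4273) = 974/(236 - 640) - 13*(-1/4273) = 974/(-404) + 13/4273 = 974*(-1/404) + 13/4273 = -487/202 + 13/4273 = -2078325/863146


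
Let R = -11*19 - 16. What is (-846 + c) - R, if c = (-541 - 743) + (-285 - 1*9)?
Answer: -2199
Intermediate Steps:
R = -225 (R = -209 - 16 = -225)
c = -1578 (c = -1284 + (-285 - 9) = -1284 - 294 = -1578)
(-846 + c) - R = (-846 - 1578) - 1*(-225) = -2424 + 225 = -2199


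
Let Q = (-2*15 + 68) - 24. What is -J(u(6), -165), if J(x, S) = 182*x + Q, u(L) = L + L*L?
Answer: -7658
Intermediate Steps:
Q = 14 (Q = (-30 + 68) - 24 = 38 - 24 = 14)
u(L) = L + L**2
J(x, S) = 14 + 182*x (J(x, S) = 182*x + 14 = 14 + 182*x)
-J(u(6), -165) = -(14 + 182*(6*(1 + 6))) = -(14 + 182*(6*7)) = -(14 + 182*42) = -(14 + 7644) = -1*7658 = -7658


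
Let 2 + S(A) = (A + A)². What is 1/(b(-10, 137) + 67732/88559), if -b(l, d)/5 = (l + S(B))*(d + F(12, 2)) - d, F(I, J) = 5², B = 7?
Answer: -1501/222679707 ≈ -6.7406e-6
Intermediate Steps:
F(I, J) = 25
S(A) = -2 + 4*A² (S(A) = -2 + (A + A)² = -2 + (2*A)² = -2 + 4*A²)
b(l, d) = 5*d - 5*(25 + d)*(194 + l) (b(l, d) = -5*((l + (-2 + 4*7²))*(d + 25) - d) = -5*((l + (-2 + 4*49))*(25 + d) - d) = -5*((l + (-2 + 196))*(25 + d) - d) = -5*((l + 194)*(25 + d) - d) = -5*((194 + l)*(25 + d) - d) = -5*((25 + d)*(194 + l) - d) = -5*(-d + (25 + d)*(194 + l)) = 5*d - 5*(25 + d)*(194 + l))
1/(b(-10, 137) + 67732/88559) = 1/((-24250 - 965*137 - 125*(-10) - 5*137*(-10)) + 67732/88559) = 1/((-24250 - 132205 + 1250 + 6850) + 67732*(1/88559)) = 1/(-148355 + 1148/1501) = 1/(-222679707/1501) = -1501/222679707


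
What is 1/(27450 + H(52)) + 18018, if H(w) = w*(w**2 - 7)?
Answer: 3021510493/167694 ≈ 18018.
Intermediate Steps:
H(w) = w*(-7 + w**2)
1/(27450 + H(52)) + 18018 = 1/(27450 + 52*(-7 + 52**2)) + 18018 = 1/(27450 + 52*(-7 + 2704)) + 18018 = 1/(27450 + 52*2697) + 18018 = 1/(27450 + 140244) + 18018 = 1/167694 + 18018 = 3021510493/167694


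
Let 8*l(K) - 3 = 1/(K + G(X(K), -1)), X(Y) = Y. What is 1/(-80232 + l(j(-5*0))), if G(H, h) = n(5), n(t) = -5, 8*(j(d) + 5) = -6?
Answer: -344/27599683 ≈ -1.2464e-5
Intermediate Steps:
j(d) = -23/4 (j(d) = -5 + (1/8)*(-6) = -5 - 3/4 = -23/4)
G(H, h) = -5
l(K) = 3/8 + 1/(8*(-5 + K)) (l(K) = 3/8 + 1/(8*(K - 5)) = 3/8 + 1/(8*(-5 + K)))
1/(-80232 + l(j(-5*0))) = 1/(-80232 + (-14 + 3*(-23/4))/(8*(-5 - 23/4))) = 1/(-80232 + (-14 - 69/4)/(8*(-43/4))) = 1/(-80232 + (1/8)*(-4/43)*(-125/4)) = 1/(-80232 + 125/344) = 1/(-27599683/344) = -344/27599683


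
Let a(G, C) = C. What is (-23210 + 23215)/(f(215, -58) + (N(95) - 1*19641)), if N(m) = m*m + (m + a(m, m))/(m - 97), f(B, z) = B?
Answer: -5/10496 ≈ -0.00047637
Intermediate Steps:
N(m) = m² + 2*m/(-97 + m) (N(m) = m*m + (m + m)/(m - 97) = m² + (2*m)/(-97 + m) = m² + 2*m/(-97 + m))
(-23210 + 23215)/(f(215, -58) + (N(95) - 1*19641)) = (-23210 + 23215)/(215 + (95*(2 + 95² - 97*95)/(-97 + 95) - 1*19641)) = 5/(215 + (95*(2 + 9025 - 9215)/(-2) - 19641)) = 5/(215 + (95*(-½)*(-188) - 19641)) = 5/(215 + (8930 - 19641)) = 5/(215 - 10711) = 5/(-10496) = 5*(-1/10496) = -5/10496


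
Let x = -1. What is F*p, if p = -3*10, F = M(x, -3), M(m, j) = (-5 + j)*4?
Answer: 960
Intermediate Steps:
M(m, j) = -20 + 4*j
F = -32 (F = -20 + 4*(-3) = -20 - 12 = -32)
p = -30
F*p = -32*(-30) = 960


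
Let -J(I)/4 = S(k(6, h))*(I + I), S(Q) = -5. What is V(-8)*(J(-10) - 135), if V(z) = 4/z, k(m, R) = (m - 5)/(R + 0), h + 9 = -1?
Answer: 535/2 ≈ 267.50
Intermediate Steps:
h = -10 (h = -9 - 1 = -10)
k(m, R) = (-5 + m)/R
J(I) = 40*I (J(I) = -(-20)*(I + I) = -(-20)*2*I = -(-40)*I = 40*I)
V(-8)*(J(-10) - 135) = (4/(-8))*(40*(-10) - 135) = (4*(-⅛))*(-400 - 135) = -½*(-535) = 535/2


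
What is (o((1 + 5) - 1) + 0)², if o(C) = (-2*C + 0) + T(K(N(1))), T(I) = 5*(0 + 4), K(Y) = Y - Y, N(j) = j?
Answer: 100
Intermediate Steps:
K(Y) = 0
T(I) = 20 (T(I) = 5*4 = 20)
o(C) = 20 - 2*C (o(C) = (-2*C + 0) + 20 = -2*C + 20 = 20 - 2*C)
(o((1 + 5) - 1) + 0)² = ((20 - 2*((1 + 5) - 1)) + 0)² = ((20 - 2*(6 - 1)) + 0)² = ((20 - 2*5) + 0)² = ((20 - 10) + 0)² = (10 + 0)² = 10² = 100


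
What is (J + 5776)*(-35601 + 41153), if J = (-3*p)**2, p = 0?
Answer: 32068352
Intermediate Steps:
J = 0 (J = (-3*0)**2 = 0**2 = 0)
(J + 5776)*(-35601 + 41153) = (0 + 5776)*(-35601 + 41153) = 5776*5552 = 32068352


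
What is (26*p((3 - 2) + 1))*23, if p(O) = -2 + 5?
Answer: 1794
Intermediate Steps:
p(O) = 3
(26*p((3 - 2) + 1))*23 = (26*3)*23 = 78*23 = 1794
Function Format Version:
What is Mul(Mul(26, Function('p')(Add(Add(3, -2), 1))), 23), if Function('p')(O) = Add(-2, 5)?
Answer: 1794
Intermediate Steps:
Function('p')(O) = 3
Mul(Mul(26, Function('p')(Add(Add(3, -2), 1))), 23) = Mul(Mul(26, 3), 23) = Mul(78, 23) = 1794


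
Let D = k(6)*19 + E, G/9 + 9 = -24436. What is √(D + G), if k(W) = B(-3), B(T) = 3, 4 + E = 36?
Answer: 2*I*√54979 ≈ 468.95*I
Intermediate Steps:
E = 32 (E = -4 + 36 = 32)
G = -220005 (G = -81 + 9*(-24436) = -81 - 219924 = -220005)
k(W) = 3
D = 89 (D = 3*19 + 32 = 57 + 32 = 89)
√(D + G) = √(89 - 220005) = √(-219916) = 2*I*√54979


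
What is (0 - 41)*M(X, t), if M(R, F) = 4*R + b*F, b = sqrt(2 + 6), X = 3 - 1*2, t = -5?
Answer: -164 + 410*sqrt(2) ≈ 415.83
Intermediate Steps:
X = 1 (X = 3 - 2 = 1)
b = 2*sqrt(2) (b = sqrt(8) = 2*sqrt(2) ≈ 2.8284)
M(R, F) = 4*R + 2*F*sqrt(2) (M(R, F) = 4*R + (2*sqrt(2))*F = 4*R + 2*F*sqrt(2))
(0 - 41)*M(X, t) = (0 - 41)*(4*1 + 2*(-5)*sqrt(2)) = -41*(4 - 10*sqrt(2)) = -164 + 410*sqrt(2)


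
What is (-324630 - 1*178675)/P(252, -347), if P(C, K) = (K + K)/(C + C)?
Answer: 126832860/347 ≈ 3.6551e+5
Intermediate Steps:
P(C, K) = K/C (P(C, K) = (2*K)/((2*C)) = (2*K)*(1/(2*C)) = K/C)
(-324630 - 1*178675)/P(252, -347) = (-324630 - 1*178675)/((-347/252)) = (-324630 - 178675)/((-347*1/252)) = -503305/(-347/252) = -503305*(-252/347) = 126832860/347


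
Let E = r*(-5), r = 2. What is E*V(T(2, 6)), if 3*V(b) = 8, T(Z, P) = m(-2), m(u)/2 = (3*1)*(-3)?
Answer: -80/3 ≈ -26.667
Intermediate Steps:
m(u) = -18 (m(u) = 2*((3*1)*(-3)) = 2*(3*(-3)) = 2*(-9) = -18)
T(Z, P) = -18
V(b) = 8/3 (V(b) = (⅓)*8 = 8/3)
E = -10 (E = 2*(-5) = -10)
E*V(T(2, 6)) = -10*8/3 = -80/3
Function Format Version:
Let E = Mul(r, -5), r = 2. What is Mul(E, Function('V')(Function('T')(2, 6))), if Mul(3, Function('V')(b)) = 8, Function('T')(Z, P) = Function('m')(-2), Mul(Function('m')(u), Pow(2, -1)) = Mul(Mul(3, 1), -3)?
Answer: Rational(-80, 3) ≈ -26.667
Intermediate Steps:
Function('m')(u) = -18 (Function('m')(u) = Mul(2, Mul(Mul(3, 1), -3)) = Mul(2, Mul(3, -3)) = Mul(2, -9) = -18)
Function('T')(Z, P) = -18
Function('V')(b) = Rational(8, 3) (Function('V')(b) = Mul(Rational(1, 3), 8) = Rational(8, 3))
E = -10 (E = Mul(2, -5) = -10)
Mul(E, Function('V')(Function('T')(2, 6))) = Mul(-10, Rational(8, 3)) = Rational(-80, 3)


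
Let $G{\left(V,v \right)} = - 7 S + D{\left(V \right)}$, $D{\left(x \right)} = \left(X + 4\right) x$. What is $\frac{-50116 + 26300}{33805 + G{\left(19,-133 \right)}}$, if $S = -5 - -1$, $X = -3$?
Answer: $- \frac{458}{651} \approx -0.70353$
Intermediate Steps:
$D{\left(x \right)} = x$ ($D{\left(x \right)} = \left(-3 + 4\right) x = 1 x = x$)
$S = -4$ ($S = -5 + 1 = -4$)
$G{\left(V,v \right)} = 28 + V$ ($G{\left(V,v \right)} = \left(-7\right) \left(-4\right) + V = 28 + V$)
$\frac{-50116 + 26300}{33805 + G{\left(19,-133 \right)}} = \frac{-50116 + 26300}{33805 + \left(28 + 19\right)} = - \frac{23816}{33805 + 47} = - \frac{23816}{33852} = \left(-23816\right) \frac{1}{33852} = - \frac{458}{651}$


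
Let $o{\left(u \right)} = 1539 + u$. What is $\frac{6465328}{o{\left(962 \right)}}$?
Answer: $\frac{6465328}{2501} \approx 2585.1$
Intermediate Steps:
$\frac{6465328}{o{\left(962 \right)}} = \frac{6465328}{1539 + 962} = \frac{6465328}{2501}$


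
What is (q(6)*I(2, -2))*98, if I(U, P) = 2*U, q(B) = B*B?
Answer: 14112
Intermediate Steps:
q(B) = B²
(q(6)*I(2, -2))*98 = (6²*(2*2))*98 = (36*4)*98 = 144*98 = 14112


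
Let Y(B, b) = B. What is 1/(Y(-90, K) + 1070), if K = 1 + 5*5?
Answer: 1/980 ≈ 0.0010204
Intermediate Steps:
K = 26 (K = 1 + 25 = 26)
1/(Y(-90, K) + 1070) = 1/(-90 + 1070) = 1/980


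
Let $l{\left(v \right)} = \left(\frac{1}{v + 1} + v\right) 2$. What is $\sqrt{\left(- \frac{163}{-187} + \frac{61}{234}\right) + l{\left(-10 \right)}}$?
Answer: $\frac{i \sqrt{451266530}}{4862} \approx 4.3692 i$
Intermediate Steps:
$l{\left(v \right)} = 2 v + \frac{2}{1 + v}$ ($l{\left(v \right)} = \left(\frac{1}{1 + v} + v\right) 2 = \left(v + \frac{1}{1 + v}\right) 2 = 2 v + \frac{2}{1 + v}$)
$\sqrt{\left(- \frac{163}{-187} + \frac{61}{234}\right) + l{\left(-10 \right)}} = \sqrt{\left(- \frac{163}{-187} + \frac{61}{234}\right) + \frac{2 \left(1 - 10 + \left(-10\right)^{2}\right)}{1 - 10}} = \sqrt{\left(\left(-163\right) \left(- \frac{1}{187}\right) + 61 \cdot \frac{1}{234}\right) + \frac{2 \left(1 - 10 + 100\right)}{-9}} = \sqrt{\left(\frac{163}{187} + \frac{61}{234}\right) + 2 \left(- \frac{1}{9}\right) 91} = \sqrt{\frac{49549}{43758} - \frac{182}{9}} = \sqrt{- \frac{92815}{4862}} = \frac{i \sqrt{451266530}}{4862}$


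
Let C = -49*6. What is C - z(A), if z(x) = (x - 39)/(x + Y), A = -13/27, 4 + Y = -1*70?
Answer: -592300/2011 ≈ -294.53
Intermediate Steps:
Y = -74 (Y = -4 - 1*70 = -4 - 70 = -74)
A = -13/27 (A = -13*1/27 = -13/27 ≈ -0.48148)
z(x) = (-39 + x)/(-74 + x) (z(x) = (x - 39)/(x - 74) = (-39 + x)/(-74 + x))
C = -294 (C = -49*6 = -294)
C - z(A) = -294 - (-39 - 13/27)/(-74 - 13/27) = -294 - (-1066)/((-2011/27)*27) = -294 - (-27)*(-1066)/(2011*27) = -294 - 1*1066/2011 = -294 - 1066/2011 = -592300/2011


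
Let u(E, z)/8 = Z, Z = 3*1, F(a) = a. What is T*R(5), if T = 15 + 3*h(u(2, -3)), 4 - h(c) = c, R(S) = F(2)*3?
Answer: -270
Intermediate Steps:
Z = 3
R(S) = 6 (R(S) = 2*3 = 6)
u(E, z) = 24 (u(E, z) = 8*3 = 24)
h(c) = 4 - c
T = -45 (T = 15 + 3*(4 - 1*24) = 15 + 3*(4 - 24) = 15 + 3*(-20) = 15 - 60 = -45)
T*R(5) = -45*6 = -270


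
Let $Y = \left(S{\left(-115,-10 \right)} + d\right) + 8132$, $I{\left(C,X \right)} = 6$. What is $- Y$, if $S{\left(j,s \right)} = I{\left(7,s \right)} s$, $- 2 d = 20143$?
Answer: $\frac{3999}{2} \approx 1999.5$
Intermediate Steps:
$d = - \frac{20143}{2}$ ($d = \left(- \frac{1}{2}\right) 20143 = - \frac{20143}{2} \approx -10072.0$)
$S{\left(j,s \right)} = 6 s$
$Y = - \frac{3999}{2}$ ($Y = \left(6 \left(-10\right) - \frac{20143}{2}\right) + 8132 = \left(-60 - \frac{20143}{2}\right) + 8132 = - \frac{20263}{2} + 8132 = - \frac{3999}{2} \approx -1999.5$)
$- Y = \left(-1\right) \left(- \frac{3999}{2}\right) = \frac{3999}{2}$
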